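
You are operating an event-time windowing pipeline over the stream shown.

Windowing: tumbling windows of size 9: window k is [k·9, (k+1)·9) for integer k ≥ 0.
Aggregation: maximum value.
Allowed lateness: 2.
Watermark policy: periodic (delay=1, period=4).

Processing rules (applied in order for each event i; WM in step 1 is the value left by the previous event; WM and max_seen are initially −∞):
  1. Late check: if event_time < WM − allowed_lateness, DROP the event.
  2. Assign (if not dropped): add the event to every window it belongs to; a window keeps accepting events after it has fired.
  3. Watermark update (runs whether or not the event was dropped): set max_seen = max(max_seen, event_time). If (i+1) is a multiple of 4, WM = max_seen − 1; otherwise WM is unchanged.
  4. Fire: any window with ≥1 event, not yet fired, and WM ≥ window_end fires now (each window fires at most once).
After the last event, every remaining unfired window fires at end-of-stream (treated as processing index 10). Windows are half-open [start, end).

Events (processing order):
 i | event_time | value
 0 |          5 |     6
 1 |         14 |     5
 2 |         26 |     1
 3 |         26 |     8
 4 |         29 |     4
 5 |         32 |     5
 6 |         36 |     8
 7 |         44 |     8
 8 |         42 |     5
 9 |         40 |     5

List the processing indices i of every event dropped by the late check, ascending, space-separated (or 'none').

9

i=0 t=5 v=6: → [0,9); WM=−∞
i=1 t=14 v=5: → [9,18); WM=−∞
i=2 t=26 v=1: → [18,27); WM=−∞
i=3 t=26 v=8: → [18,27); WM=25; [0,9) fires=6 [9,18) fires=5
i=4 t=29 v=4: → [27,36); WM=25
i=5 t=32 v=5: → [27,36); WM=25
i=6 t=36 v=8: → [36,45); WM=25
i=7 t=44 v=8: → [36,45); WM=43; [18,27) fires=8 [27,36) fires=5
i=8 t=42 v=5: → [36,45); WM=43
i=9 t=40 v=5: DROP (t<43-2); WM=43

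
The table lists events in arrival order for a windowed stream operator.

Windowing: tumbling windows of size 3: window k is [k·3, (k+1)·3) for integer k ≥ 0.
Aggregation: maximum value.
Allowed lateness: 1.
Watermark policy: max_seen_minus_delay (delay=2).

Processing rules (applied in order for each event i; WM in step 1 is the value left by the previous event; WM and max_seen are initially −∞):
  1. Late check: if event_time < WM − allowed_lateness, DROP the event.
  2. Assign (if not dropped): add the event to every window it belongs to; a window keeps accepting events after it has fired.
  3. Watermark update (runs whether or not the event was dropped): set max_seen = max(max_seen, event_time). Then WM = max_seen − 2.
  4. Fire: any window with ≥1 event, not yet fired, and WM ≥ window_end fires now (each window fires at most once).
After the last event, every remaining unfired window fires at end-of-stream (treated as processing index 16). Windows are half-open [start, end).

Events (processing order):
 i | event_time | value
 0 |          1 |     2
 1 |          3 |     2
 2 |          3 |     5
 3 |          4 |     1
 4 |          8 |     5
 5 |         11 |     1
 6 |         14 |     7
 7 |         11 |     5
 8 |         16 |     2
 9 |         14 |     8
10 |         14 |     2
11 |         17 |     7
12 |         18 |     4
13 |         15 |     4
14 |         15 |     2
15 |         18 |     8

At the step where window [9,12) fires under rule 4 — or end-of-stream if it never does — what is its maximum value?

1

i=0 t=1 v=2: → [0,3); WM=-1
i=1 t=3 v=2: → [3,6); WM=1
i=2 t=3 v=5: → [3,6); WM=1
i=3 t=4 v=1: → [3,6); WM=2
i=4 t=8 v=5: → [6,9); WM=6; [0,3) fires=2 [3,6) fires=5
i=5 t=11 v=1: → [9,12); WM=9; [6,9) fires=5
i=6 t=14 v=7: → [12,15); WM=12; [9,12) fires=1
i=7 t=11 v=5: → [9,12); WM=12
i=8 t=16 v=2: → [15,18); WM=14
i=9 t=14 v=8: → [12,15); WM=14
i=10 t=14 v=2: → [12,15); WM=14
i=11 t=17 v=7: → [15,18); WM=15; [12,15) fires=8
i=12 t=18 v=4: → [18,21); WM=16
i=13 t=15 v=4: → [15,18); WM=16
i=14 t=15 v=2: → [15,18); WM=16
i=15 t=18 v=8: → [18,21); WM=16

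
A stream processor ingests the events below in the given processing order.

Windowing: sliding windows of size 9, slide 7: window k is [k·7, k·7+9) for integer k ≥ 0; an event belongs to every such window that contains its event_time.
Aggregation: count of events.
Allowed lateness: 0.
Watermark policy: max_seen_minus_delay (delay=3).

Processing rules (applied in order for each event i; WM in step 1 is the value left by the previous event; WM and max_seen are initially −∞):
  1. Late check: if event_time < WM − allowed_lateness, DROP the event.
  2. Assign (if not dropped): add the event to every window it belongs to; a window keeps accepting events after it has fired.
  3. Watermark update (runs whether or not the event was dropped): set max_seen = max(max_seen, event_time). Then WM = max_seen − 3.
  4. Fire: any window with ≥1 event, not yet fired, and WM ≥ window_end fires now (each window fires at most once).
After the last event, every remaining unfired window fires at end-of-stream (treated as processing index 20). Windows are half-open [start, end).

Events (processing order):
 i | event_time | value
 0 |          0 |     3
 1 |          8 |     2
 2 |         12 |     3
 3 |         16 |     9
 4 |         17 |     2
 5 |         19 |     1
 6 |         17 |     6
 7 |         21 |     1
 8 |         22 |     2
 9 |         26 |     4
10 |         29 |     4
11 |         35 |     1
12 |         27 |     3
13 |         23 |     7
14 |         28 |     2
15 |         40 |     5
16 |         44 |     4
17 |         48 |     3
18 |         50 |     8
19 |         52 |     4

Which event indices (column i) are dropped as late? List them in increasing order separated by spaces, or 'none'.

12 13 14

i=0 t=0 v=3: → [0,9); WM=-3
i=1 t=8 v=2: → [7,16),[0,9); WM=5
i=2 t=12 v=3: → [7,16); WM=9; [0,9) fires=2
i=3 t=16 v=9: → [14,23); WM=13
i=4 t=17 v=2: → [14,23); WM=14
i=5 t=19 v=1: → [14,23); WM=16; [7,16) fires=2
i=6 t=17 v=6: → [14,23); WM=16
i=7 t=21 v=1: → [21,30),[14,23); WM=18
i=8 t=22 v=2: → [21,30),[14,23); WM=19
i=9 t=26 v=4: → [21,30); WM=23; [14,23) fires=6
i=10 t=29 v=4: → [28,37),[21,30); WM=26
i=11 t=35 v=1: → [35,44),[28,37); WM=32; [21,30) fires=4
i=12 t=27 v=3: DROP (t<32-0); WM=32
i=13 t=23 v=7: DROP (t<32-0); WM=32
i=14 t=28 v=2: DROP (t<32-0); WM=32
i=15 t=40 v=5: → [35,44); WM=37; [28,37) fires=2
i=16 t=44 v=4: → [42,51); WM=41
i=17 t=48 v=3: → [42,51); WM=45; [35,44) fires=2
i=18 t=50 v=8: → [49,58),[42,51); WM=47
i=19 t=52 v=4: → [49,58); WM=49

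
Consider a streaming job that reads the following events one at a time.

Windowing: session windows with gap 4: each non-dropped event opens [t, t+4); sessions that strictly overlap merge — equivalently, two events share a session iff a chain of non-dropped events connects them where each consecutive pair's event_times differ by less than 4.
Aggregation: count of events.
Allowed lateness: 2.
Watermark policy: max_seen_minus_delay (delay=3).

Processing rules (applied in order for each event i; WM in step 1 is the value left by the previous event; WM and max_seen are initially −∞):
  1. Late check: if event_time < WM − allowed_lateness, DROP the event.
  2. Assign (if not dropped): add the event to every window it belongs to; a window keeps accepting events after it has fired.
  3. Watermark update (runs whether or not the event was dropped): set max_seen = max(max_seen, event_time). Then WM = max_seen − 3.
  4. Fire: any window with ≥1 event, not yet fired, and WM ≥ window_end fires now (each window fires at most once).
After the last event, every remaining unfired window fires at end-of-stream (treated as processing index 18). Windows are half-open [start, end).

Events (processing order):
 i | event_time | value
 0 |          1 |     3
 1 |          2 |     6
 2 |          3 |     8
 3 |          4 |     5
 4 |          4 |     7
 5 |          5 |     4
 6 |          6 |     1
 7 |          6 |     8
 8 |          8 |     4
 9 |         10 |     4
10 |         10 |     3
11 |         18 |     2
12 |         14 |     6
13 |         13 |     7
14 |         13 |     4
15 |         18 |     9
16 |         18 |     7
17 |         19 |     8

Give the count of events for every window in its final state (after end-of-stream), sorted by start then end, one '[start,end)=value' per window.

i=0 t=1 v=3: → [1,5); WM=-2
i=1 t=2 v=6: → [1,6); WM=-1
i=2 t=3 v=8: → [1,7); WM=0
i=3 t=4 v=5: → [1,8); WM=1
i=4 t=4 v=7: → [1,8); WM=1
i=5 t=5 v=4: → [1,9); WM=2
i=6 t=6 v=1: → [1,10); WM=3
i=7 t=6 v=8: → [1,10); WM=3
i=8 t=8 v=4: → [1,12); WM=5
i=9 t=10 v=4: → [1,14); WM=7
i=10 t=10 v=3: → [1,14); WM=7
i=11 t=18 v=2: → [18,22); WM=15
i=12 t=14 v=6: → [14,18); WM=15
i=13 t=13 v=7: → [1,18); WM=15
i=14 t=13 v=4: → [1,18); WM=15
i=15 t=18 v=9: → [18,22); WM=15
i=16 t=18 v=7: → [18,22); WM=15
i=17 t=19 v=8: → [18,23); WM=16

[1,18)=14 [18,23)=4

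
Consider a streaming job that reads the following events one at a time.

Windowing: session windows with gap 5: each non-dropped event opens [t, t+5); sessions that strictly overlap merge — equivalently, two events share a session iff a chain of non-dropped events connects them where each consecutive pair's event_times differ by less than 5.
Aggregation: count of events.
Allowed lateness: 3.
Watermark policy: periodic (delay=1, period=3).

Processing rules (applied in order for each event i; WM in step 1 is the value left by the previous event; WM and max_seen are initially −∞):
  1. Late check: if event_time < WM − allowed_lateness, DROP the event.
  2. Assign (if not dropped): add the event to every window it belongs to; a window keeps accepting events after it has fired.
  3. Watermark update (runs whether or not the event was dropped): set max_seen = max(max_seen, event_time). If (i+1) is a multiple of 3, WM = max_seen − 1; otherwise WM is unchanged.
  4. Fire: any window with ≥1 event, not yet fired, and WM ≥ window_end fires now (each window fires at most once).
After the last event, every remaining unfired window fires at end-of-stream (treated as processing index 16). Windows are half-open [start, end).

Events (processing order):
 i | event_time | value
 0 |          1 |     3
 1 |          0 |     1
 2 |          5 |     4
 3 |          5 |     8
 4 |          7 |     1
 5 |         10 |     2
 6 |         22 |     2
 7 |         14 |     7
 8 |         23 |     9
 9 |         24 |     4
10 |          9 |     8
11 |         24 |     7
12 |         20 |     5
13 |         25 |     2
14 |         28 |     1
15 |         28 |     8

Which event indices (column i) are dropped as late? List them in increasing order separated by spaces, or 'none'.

10

i=0 t=1 v=3: → [1,6); WM=−∞
i=1 t=0 v=1: → [0,6); WM=−∞
i=2 t=5 v=4: → [0,10); WM=4
i=3 t=5 v=8: → [0,10); WM=4
i=4 t=7 v=1: → [0,12); WM=4
i=5 t=10 v=2: → [0,15); WM=9
i=6 t=22 v=2: → [22,27); WM=9
i=7 t=14 v=7: → [0,19); WM=9
i=8 t=23 v=9: → [22,28); WM=22
i=9 t=24 v=4: → [22,29); WM=22
i=10 t=9 v=8: DROP (t<22-3); WM=22
i=11 t=24 v=7: → [22,29); WM=23
i=12 t=20 v=5: → [20,29); WM=23
i=13 t=25 v=2: → [20,30); WM=23
i=14 t=28 v=1: → [20,33); WM=27
i=15 t=28 v=8: → [20,33); WM=27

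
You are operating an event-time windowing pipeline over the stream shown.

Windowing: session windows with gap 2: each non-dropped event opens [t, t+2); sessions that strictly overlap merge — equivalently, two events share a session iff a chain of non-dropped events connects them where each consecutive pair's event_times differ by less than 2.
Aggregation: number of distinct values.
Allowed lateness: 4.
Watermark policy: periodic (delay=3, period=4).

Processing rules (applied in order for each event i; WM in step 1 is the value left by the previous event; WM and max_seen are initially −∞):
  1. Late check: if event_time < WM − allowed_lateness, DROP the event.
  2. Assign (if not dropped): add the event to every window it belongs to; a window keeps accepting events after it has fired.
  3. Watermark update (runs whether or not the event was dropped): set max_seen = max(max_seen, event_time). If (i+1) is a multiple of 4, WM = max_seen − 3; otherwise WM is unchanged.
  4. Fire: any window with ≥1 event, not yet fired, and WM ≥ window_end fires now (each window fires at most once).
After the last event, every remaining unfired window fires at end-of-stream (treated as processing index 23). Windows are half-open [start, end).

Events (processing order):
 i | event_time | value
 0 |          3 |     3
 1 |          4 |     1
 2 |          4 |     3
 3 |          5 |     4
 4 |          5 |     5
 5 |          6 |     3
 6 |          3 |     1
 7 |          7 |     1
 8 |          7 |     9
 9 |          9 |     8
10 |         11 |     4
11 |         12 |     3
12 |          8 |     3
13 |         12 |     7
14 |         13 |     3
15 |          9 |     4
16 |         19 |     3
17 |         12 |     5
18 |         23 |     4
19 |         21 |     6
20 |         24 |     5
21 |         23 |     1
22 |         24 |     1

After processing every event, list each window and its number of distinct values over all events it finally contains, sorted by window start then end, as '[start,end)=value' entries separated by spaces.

[3,11)=6 [11,15)=4 [19,21)=1 [21,23)=1 [23,26)=3

i=0 t=3 v=3: → [3,5); WM=−∞
i=1 t=4 v=1: → [3,6); WM=−∞
i=2 t=4 v=3: → [3,6); WM=−∞
i=3 t=5 v=4: → [3,7); WM=2
i=4 t=5 v=5: → [3,7); WM=2
i=5 t=6 v=3: → [3,8); WM=2
i=6 t=3 v=1: → [3,8); WM=2
i=7 t=7 v=1: → [3,9); WM=4
i=8 t=7 v=9: → [3,9); WM=4
i=9 t=9 v=8: → [9,11); WM=4
i=10 t=11 v=4: → [11,13); WM=4
i=11 t=12 v=3: → [11,14); WM=9
i=12 t=8 v=3: → [3,11); WM=9
i=13 t=12 v=7: → [11,14); WM=9
i=14 t=13 v=3: → [11,15); WM=9
i=15 t=9 v=4: → [3,11); WM=10
i=16 t=19 v=3: → [19,21); WM=10
i=17 t=12 v=5: → [11,15); WM=10
i=18 t=23 v=4: → [23,25); WM=10
i=19 t=21 v=6: → [21,23); WM=20
i=20 t=24 v=5: → [23,26); WM=20
i=21 t=23 v=1: → [23,26); WM=20
i=22 t=24 v=1: → [23,26); WM=20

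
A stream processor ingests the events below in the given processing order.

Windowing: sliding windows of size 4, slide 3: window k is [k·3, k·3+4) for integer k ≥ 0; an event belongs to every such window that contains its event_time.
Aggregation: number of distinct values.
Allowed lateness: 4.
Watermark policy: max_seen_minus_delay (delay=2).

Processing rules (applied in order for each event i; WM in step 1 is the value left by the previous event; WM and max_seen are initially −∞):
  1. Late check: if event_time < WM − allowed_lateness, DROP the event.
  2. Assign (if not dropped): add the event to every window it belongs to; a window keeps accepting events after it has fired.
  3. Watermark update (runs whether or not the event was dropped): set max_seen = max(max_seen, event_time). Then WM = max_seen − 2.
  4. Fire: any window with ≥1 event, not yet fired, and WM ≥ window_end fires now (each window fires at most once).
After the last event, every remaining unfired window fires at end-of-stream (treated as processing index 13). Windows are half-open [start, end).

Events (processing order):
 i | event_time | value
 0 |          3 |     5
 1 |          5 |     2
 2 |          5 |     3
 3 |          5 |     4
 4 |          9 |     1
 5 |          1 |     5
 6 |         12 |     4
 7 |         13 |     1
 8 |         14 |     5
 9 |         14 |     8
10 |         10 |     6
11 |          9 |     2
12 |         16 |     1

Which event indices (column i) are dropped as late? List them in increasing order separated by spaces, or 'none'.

i=0 t=3 v=5: → [3,7),[0,4); WM=1
i=1 t=5 v=2: → [3,7); WM=3
i=2 t=5 v=3: → [3,7); WM=3
i=3 t=5 v=4: → [3,7); WM=3
i=4 t=9 v=1: → [9,13),[6,10); WM=7; [0,4) fires=1 [3,7) fires=4
i=5 t=1 v=5: DROP (t<7-4); WM=7
i=6 t=12 v=4: → [12,16),[9,13); WM=10; [6,10) fires=1
i=7 t=13 v=1: → [12,16); WM=11
i=8 t=14 v=5: → [12,16); WM=12
i=9 t=14 v=8: → [12,16); WM=12
i=10 t=10 v=6: → [9,13); WM=12
i=11 t=9 v=2: → [9,13),[6,10); WM=12
i=12 t=16 v=1: → [15,19); WM=14; [9,13) fires=4

5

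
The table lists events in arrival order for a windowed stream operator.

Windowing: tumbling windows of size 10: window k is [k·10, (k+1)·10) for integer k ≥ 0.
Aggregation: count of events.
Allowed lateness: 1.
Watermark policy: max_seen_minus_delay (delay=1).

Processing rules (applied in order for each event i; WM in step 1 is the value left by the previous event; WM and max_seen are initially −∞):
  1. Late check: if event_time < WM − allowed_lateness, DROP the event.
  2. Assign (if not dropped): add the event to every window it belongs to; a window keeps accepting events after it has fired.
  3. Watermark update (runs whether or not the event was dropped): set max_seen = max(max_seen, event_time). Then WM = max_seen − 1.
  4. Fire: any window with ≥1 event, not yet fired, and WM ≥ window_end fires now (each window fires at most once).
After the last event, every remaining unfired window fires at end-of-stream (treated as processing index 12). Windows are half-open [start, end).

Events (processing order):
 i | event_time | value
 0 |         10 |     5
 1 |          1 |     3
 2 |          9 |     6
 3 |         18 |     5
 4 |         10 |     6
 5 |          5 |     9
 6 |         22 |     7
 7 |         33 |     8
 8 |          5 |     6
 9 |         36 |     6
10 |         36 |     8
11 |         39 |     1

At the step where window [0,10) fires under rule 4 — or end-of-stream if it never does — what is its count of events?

i=0 t=10 v=5: → [10,20); WM=9
i=1 t=1 v=3: DROP (t<9-1); WM=9
i=2 t=9 v=6: → [0,10); WM=9
i=3 t=18 v=5: → [10,20); WM=17; [0,10) fires=1
i=4 t=10 v=6: DROP (t<17-1); WM=17
i=5 t=5 v=9: DROP (t<17-1); WM=17
i=6 t=22 v=7: → [20,30); WM=21; [10,20) fires=2
i=7 t=33 v=8: → [30,40); WM=32; [20,30) fires=1
i=8 t=5 v=6: DROP (t<32-1); WM=32
i=9 t=36 v=6: → [30,40); WM=35
i=10 t=36 v=8: → [30,40); WM=35
i=11 t=39 v=1: → [30,40); WM=38

1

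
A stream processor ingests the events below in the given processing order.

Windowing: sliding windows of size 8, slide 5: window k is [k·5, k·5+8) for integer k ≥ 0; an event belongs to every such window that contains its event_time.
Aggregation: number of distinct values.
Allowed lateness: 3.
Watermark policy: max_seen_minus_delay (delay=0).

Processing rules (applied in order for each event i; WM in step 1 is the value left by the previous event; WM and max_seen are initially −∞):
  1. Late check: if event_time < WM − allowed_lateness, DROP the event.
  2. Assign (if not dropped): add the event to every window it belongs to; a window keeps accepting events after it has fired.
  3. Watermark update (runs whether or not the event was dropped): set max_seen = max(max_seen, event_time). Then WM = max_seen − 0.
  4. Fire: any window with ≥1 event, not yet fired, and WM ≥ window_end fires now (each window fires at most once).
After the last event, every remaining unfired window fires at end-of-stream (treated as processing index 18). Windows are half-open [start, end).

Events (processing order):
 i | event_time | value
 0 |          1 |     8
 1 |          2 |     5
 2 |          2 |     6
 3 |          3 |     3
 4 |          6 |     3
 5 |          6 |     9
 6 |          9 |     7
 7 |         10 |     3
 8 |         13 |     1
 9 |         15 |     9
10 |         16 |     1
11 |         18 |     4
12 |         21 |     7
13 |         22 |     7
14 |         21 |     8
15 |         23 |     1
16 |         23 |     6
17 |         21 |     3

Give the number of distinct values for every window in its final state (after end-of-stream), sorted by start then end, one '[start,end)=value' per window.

i=0 t=1 v=8: → [0,8); WM=1
i=1 t=2 v=5: → [0,8); WM=2
i=2 t=2 v=6: → [0,8); WM=2
i=3 t=3 v=3: → [0,8); WM=3
i=4 t=6 v=3: → [5,13),[0,8); WM=6
i=5 t=6 v=9: → [5,13),[0,8); WM=6
i=6 t=9 v=7: → [5,13); WM=9; [0,8) fires=5
i=7 t=10 v=3: → [10,18),[5,13); WM=10
i=8 t=13 v=1: → [10,18); WM=13; [5,13) fires=3
i=9 t=15 v=9: → [15,23),[10,18); WM=15
i=10 t=16 v=1: → [15,23),[10,18); WM=16
i=11 t=18 v=4: → [15,23); WM=18; [10,18) fires=3
i=12 t=21 v=7: → [20,28),[15,23); WM=21
i=13 t=22 v=7: → [20,28),[15,23); WM=22
i=14 t=21 v=8: → [20,28),[15,23); WM=22
i=15 t=23 v=1: → [20,28); WM=23; [15,23) fires=5
i=16 t=23 v=6: → [20,28); WM=23
i=17 t=21 v=3: → [20,28),[15,23); WM=23

[0,8)=5 [5,13)=3 [10,18)=3 [15,23)=6 [20,28)=5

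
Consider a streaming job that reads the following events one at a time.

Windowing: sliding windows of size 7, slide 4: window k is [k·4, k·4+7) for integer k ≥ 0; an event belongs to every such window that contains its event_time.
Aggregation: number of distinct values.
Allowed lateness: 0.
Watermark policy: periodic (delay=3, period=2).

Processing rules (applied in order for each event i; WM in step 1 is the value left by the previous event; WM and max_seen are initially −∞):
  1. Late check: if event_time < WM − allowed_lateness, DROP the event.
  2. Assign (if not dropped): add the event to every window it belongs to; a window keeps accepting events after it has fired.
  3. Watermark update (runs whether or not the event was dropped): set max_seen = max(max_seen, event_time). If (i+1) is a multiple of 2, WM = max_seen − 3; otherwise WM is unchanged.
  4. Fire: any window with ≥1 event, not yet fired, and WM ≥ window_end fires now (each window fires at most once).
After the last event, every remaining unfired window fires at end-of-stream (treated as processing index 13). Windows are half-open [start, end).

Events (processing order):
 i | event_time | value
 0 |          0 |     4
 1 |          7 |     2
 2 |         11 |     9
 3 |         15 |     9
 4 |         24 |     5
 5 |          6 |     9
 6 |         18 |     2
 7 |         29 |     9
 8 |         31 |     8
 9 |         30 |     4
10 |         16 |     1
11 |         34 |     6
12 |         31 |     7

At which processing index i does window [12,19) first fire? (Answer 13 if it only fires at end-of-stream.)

i=0 t=0 v=4: → [0,7); WM=−∞
i=1 t=7 v=2: → [4,11); WM=4
i=2 t=11 v=9: → [8,15); WM=4
i=3 t=15 v=9: → [12,19); WM=12; [0,7) fires=1 [4,11) fires=1
i=4 t=24 v=5: → [24,31),[20,27); WM=12
i=5 t=6 v=9: DROP (t<12-0); WM=21; [8,15) fires=1 [12,19) fires=1
i=6 t=18 v=2: DROP (t<21-0); WM=21
i=7 t=29 v=9: → [28,35),[24,31); WM=26
i=8 t=31 v=8: → [28,35); WM=26
i=9 t=30 v=4: → [28,35),[24,31); WM=28; [20,27) fires=1
i=10 t=16 v=1: DROP (t<28-0); WM=28
i=11 t=34 v=6: → [32,39),[28,35); WM=31; [24,31) fires=3
i=12 t=31 v=7: → [28,35); WM=31

5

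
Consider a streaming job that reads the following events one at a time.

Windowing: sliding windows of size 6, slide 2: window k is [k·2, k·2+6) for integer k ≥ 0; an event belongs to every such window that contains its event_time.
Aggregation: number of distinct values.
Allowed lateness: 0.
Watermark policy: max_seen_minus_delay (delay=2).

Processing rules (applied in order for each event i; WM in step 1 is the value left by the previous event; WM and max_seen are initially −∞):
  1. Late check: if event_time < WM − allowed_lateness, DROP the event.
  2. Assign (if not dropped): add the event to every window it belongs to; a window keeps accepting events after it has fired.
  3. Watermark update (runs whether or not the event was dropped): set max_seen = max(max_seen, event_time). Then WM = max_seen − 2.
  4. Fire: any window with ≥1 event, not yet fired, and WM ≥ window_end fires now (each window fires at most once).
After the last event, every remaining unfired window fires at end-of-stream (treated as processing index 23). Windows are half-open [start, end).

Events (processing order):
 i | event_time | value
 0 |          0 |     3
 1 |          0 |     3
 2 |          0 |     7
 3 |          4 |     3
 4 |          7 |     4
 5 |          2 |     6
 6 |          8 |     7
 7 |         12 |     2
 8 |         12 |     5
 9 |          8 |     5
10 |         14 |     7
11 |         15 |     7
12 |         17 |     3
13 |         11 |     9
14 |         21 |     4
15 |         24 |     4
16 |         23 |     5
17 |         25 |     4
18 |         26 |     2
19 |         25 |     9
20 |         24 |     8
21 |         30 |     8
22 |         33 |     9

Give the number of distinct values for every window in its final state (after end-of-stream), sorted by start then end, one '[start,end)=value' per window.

[0,6)=2 [2,8)=2 [4,10)=3 [6,12)=2 [8,14)=3 [10,16)=3 [12,18)=4 [14,20)=2 [16,22)=2 [18,24)=2 [20,26)=4 [22,28)=5 [24,30)=4 [26,32)=2 [28,34)=2 [30,36)=2 [32,38)=1

i=0 t=0 v=3: → [0,6); WM=-2
i=1 t=0 v=3: → [0,6); WM=-2
i=2 t=0 v=7: → [0,6); WM=-2
i=3 t=4 v=3: → [4,10),[2,8),[0,6); WM=2
i=4 t=7 v=4: → [6,12),[4,10),[2,8); WM=5
i=5 t=2 v=6: DROP (t<5-0); WM=5
i=6 t=8 v=7: → [8,14),[6,12),[4,10); WM=6; [0,6) fires=2
i=7 t=12 v=2: → [12,18),[10,16),[8,14); WM=10; [2,8) fires=2 [4,10) fires=3
i=8 t=12 v=5: → [12,18),[10,16),[8,14); WM=10
i=9 t=8 v=5: DROP (t<10-0); WM=10
i=10 t=14 v=7: → [14,20),[12,18),[10,16); WM=12; [6,12) fires=2
i=11 t=15 v=7: → [14,20),[12,18),[10,16); WM=13
i=12 t=17 v=3: → [16,22),[14,20),[12,18); WM=15; [8,14) fires=3
i=13 t=11 v=9: DROP (t<15-0); WM=15
i=14 t=21 v=4: → [20,26),[18,24),[16,22); WM=19; [10,16) fires=3 [12,18) fires=4
i=15 t=24 v=4: → [24,30),[22,28),[20,26); WM=22; [14,20) fires=2 [16,22) fires=2
i=16 t=23 v=5: → [22,28),[20,26),[18,24); WM=22
i=17 t=25 v=4: → [24,30),[22,28),[20,26); WM=23
i=18 t=26 v=2: → [26,32),[24,30),[22,28); WM=24; [18,24) fires=2
i=19 t=25 v=9: → [24,30),[22,28),[20,26); WM=24
i=20 t=24 v=8: → [24,30),[22,28),[20,26); WM=24
i=21 t=30 v=8: → [30,36),[28,34),[26,32); WM=28; [20,26) fires=4 [22,28) fires=5
i=22 t=33 v=9: → [32,38),[30,36),[28,34); WM=31; [24,30) fires=4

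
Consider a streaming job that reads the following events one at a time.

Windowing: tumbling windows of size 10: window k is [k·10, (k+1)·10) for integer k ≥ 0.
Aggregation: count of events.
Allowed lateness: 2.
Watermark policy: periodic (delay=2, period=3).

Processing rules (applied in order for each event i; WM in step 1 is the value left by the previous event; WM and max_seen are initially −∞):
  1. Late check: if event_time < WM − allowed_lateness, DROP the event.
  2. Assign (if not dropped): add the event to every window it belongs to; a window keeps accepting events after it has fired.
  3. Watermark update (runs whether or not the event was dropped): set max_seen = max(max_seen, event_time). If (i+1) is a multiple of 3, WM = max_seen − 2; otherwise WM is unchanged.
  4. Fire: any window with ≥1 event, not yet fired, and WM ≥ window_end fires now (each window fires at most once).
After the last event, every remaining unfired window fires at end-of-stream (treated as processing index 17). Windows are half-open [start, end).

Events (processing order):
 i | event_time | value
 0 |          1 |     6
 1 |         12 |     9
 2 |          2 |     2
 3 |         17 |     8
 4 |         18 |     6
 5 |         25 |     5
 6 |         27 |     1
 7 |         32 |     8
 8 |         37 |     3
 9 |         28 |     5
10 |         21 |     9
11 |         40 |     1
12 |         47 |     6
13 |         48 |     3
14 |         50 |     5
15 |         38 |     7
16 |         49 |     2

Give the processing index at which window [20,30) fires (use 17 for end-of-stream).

i=0 t=1 v=6: → [0,10); WM=−∞
i=1 t=12 v=9: → [10,20); WM=−∞
i=2 t=2 v=2: → [0,10); WM=10; [0,10) fires=2
i=3 t=17 v=8: → [10,20); WM=10
i=4 t=18 v=6: → [10,20); WM=10
i=5 t=25 v=5: → [20,30); WM=23; [10,20) fires=3
i=6 t=27 v=1: → [20,30); WM=23
i=7 t=32 v=8: → [30,40); WM=23
i=8 t=37 v=3: → [30,40); WM=35; [20,30) fires=2
i=9 t=28 v=5: DROP (t<35-2); WM=35
i=10 t=21 v=9: DROP (t<35-2); WM=35
i=11 t=40 v=1: → [40,50); WM=38
i=12 t=47 v=6: → [40,50); WM=38
i=13 t=48 v=3: → [40,50); WM=38
i=14 t=50 v=5: → [50,60); WM=48; [30,40) fires=2
i=15 t=38 v=7: DROP (t<48-2); WM=48
i=16 t=49 v=2: → [40,50); WM=48

8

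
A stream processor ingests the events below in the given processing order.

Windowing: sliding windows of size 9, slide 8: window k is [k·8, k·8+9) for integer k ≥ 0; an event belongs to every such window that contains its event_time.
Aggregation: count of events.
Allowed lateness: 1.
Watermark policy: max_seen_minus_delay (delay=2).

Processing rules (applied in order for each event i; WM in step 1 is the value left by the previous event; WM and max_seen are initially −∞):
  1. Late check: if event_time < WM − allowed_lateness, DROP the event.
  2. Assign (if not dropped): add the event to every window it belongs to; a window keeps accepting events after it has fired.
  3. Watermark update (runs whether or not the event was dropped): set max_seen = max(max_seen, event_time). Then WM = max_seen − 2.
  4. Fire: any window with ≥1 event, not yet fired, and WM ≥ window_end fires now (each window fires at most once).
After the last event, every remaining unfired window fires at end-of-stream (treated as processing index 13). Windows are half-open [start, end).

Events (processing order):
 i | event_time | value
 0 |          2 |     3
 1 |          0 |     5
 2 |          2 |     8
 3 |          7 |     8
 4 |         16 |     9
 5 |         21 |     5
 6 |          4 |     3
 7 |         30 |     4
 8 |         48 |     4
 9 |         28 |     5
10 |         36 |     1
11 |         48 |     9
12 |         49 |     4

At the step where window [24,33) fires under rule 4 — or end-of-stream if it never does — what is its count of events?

i=0 t=2 v=3: → [0,9); WM=0
i=1 t=0 v=5: → [0,9); WM=0
i=2 t=2 v=8: → [0,9); WM=0
i=3 t=7 v=8: → [0,9); WM=5
i=4 t=16 v=9: → [16,25),[8,17); WM=14; [0,9) fires=4
i=5 t=21 v=5: → [16,25); WM=19; [8,17) fires=1
i=6 t=4 v=3: DROP (t<19-1); WM=19
i=7 t=30 v=4: → [24,33); WM=28; [16,25) fires=2
i=8 t=48 v=4: → [48,57),[40,49); WM=46; [24,33) fires=1
i=9 t=28 v=5: DROP (t<46-1); WM=46
i=10 t=36 v=1: DROP (t<46-1); WM=46
i=11 t=48 v=9: → [48,57),[40,49); WM=46
i=12 t=49 v=4: → [48,57); WM=47

1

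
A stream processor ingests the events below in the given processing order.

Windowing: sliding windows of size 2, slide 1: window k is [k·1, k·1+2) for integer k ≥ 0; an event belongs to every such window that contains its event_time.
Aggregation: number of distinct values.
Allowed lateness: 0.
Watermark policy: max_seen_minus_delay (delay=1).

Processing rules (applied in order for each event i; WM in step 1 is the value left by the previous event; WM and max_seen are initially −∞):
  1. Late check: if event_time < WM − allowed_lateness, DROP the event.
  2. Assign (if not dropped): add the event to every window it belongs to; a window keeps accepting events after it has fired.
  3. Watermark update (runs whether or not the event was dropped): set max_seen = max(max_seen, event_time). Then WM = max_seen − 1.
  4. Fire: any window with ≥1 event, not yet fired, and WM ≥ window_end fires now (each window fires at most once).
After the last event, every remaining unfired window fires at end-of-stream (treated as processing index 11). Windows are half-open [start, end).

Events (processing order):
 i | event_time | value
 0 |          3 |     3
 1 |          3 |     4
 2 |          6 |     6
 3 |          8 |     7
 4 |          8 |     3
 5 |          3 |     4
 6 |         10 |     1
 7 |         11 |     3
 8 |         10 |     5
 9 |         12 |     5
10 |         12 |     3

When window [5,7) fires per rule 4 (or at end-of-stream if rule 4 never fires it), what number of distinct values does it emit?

i=0 t=3 v=3: → [3,5),[2,4); WM=2
i=1 t=3 v=4: → [3,5),[2,4); WM=2
i=2 t=6 v=6: → [6,8),[5,7); WM=5; [2,4) fires=2 [3,5) fires=2
i=3 t=8 v=7: → [8,10),[7,9); WM=7; [5,7) fires=1
i=4 t=8 v=3: → [8,10),[7,9); WM=7
i=5 t=3 v=4: DROP (t<7-0); WM=7
i=6 t=10 v=1: → [10,12),[9,11); WM=9; [6,8) fires=1 [7,9) fires=2
i=7 t=11 v=3: → [11,13),[10,12); WM=10; [8,10) fires=2
i=8 t=10 v=5: → [10,12),[9,11); WM=10
i=9 t=12 v=5: → [12,14),[11,13); WM=11; [9,11) fires=2
i=10 t=12 v=3: → [12,14),[11,13); WM=11

1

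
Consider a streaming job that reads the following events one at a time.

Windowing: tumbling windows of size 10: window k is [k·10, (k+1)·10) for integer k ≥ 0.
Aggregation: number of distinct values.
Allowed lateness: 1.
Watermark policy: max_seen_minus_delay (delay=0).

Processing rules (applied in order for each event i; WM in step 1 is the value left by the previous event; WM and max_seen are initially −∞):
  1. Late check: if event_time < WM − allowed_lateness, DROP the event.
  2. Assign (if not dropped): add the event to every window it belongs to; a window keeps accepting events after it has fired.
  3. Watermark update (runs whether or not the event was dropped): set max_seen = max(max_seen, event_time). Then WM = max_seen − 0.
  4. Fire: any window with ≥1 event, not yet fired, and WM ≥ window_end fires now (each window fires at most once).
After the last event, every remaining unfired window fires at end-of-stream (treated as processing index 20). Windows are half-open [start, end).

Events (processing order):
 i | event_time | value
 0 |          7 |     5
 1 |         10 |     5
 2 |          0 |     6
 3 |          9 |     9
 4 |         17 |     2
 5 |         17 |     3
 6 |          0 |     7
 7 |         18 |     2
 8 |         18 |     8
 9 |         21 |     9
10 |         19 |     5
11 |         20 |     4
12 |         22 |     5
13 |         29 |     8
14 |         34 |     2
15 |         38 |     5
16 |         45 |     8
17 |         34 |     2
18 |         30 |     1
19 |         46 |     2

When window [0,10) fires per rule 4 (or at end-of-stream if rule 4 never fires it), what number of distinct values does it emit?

i=0 t=7 v=5: → [0,10); WM=7
i=1 t=10 v=5: → [10,20); WM=10; [0,10) fires=1
i=2 t=0 v=6: DROP (t<10-1); WM=10
i=3 t=9 v=9: → [0,10); WM=10
i=4 t=17 v=2: → [10,20); WM=17
i=5 t=17 v=3: → [10,20); WM=17
i=6 t=0 v=7: DROP (t<17-1); WM=17
i=7 t=18 v=2: → [10,20); WM=18
i=8 t=18 v=8: → [10,20); WM=18
i=9 t=21 v=9: → [20,30); WM=21; [10,20) fires=4
i=10 t=19 v=5: DROP (t<21-1); WM=21
i=11 t=20 v=4: → [20,30); WM=21
i=12 t=22 v=5: → [20,30); WM=22
i=13 t=29 v=8: → [20,30); WM=29
i=14 t=34 v=2: → [30,40); WM=34; [20,30) fires=4
i=15 t=38 v=5: → [30,40); WM=38
i=16 t=45 v=8: → [40,50); WM=45; [30,40) fires=2
i=17 t=34 v=2: DROP (t<45-1); WM=45
i=18 t=30 v=1: DROP (t<45-1); WM=45
i=19 t=46 v=2: → [40,50); WM=46

1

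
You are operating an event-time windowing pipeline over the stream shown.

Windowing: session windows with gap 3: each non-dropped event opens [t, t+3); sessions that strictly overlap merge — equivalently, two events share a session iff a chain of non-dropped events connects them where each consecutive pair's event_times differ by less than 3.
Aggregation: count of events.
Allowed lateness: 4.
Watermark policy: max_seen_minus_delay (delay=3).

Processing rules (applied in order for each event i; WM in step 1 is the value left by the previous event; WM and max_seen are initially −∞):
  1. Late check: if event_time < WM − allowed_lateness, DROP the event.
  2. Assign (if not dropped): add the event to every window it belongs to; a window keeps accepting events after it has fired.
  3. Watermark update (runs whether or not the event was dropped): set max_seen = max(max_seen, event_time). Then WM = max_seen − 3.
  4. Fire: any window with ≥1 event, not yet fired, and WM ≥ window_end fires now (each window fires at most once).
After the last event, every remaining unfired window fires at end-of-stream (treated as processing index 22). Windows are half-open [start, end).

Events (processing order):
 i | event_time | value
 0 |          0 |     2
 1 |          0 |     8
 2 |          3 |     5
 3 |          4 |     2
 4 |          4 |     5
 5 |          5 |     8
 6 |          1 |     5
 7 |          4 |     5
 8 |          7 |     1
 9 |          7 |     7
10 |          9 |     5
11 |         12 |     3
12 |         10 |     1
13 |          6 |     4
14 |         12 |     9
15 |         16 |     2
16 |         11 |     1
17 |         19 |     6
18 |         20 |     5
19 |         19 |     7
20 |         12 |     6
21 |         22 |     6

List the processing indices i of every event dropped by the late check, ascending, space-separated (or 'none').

i=0 t=0 v=2: → [0,3); WM=-3
i=1 t=0 v=8: → [0,3); WM=-3
i=2 t=3 v=5: → [3,6); WM=0
i=3 t=4 v=2: → [3,7); WM=1
i=4 t=4 v=5: → [3,7); WM=1
i=5 t=5 v=8: → [3,8); WM=2
i=6 t=1 v=5: → [0,8); WM=2
i=7 t=4 v=5: → [0,8); WM=2
i=8 t=7 v=1: → [0,10); WM=4
i=9 t=7 v=7: → [0,10); WM=4
i=10 t=9 v=5: → [0,12); WM=6
i=11 t=12 v=3: → [12,15); WM=9
i=12 t=10 v=1: → [0,15); WM=9
i=13 t=6 v=4: → [0,15); WM=9
i=14 t=12 v=9: → [0,15); WM=9
i=15 t=16 v=2: → [16,19); WM=13
i=16 t=11 v=1: → [0,15); WM=13
i=17 t=19 v=6: → [19,22); WM=16
i=18 t=20 v=5: → [19,23); WM=17
i=19 t=19 v=7: → [19,23); WM=17
i=20 t=12 v=6: DROP (t<17-4); WM=17
i=21 t=22 v=6: → [19,25); WM=19

20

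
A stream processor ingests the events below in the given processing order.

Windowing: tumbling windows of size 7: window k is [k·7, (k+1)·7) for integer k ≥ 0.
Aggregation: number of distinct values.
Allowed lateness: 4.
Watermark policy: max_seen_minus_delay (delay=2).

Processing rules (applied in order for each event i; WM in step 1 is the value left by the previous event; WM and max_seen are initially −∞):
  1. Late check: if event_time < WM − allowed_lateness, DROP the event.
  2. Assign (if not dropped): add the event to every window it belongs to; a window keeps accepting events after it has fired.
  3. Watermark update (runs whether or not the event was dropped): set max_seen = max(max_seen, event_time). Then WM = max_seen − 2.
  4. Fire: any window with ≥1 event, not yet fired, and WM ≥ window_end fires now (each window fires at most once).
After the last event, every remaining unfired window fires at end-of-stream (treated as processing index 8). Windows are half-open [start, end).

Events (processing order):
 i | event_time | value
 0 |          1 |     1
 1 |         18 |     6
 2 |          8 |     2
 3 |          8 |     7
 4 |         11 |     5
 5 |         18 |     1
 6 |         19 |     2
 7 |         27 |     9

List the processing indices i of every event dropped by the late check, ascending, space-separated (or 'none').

i=0 t=1 v=1: → [0,7); WM=-1
i=1 t=18 v=6: → [14,21); WM=16; [0,7) fires=1
i=2 t=8 v=2: DROP (t<16-4); WM=16
i=3 t=8 v=7: DROP (t<16-4); WM=16
i=4 t=11 v=5: DROP (t<16-4); WM=16
i=5 t=18 v=1: → [14,21); WM=16
i=6 t=19 v=2: → [14,21); WM=17
i=7 t=27 v=9: → [21,28); WM=25; [14,21) fires=3

2 3 4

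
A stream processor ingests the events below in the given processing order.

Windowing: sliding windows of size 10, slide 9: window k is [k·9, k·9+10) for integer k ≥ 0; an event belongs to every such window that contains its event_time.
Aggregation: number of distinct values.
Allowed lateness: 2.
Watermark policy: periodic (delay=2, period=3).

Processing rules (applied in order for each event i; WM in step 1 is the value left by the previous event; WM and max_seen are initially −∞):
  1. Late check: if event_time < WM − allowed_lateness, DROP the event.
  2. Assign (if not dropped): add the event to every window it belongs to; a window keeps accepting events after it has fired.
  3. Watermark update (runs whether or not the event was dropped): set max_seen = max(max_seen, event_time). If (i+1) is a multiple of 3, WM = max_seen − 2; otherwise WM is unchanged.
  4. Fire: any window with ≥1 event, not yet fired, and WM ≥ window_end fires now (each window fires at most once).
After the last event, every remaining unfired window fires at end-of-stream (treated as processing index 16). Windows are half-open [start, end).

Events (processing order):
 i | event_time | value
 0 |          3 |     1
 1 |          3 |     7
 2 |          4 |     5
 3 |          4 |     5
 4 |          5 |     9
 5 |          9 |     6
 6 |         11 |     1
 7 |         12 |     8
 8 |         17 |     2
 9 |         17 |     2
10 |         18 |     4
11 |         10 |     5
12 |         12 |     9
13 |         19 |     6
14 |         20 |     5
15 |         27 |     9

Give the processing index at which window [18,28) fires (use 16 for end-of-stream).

16

i=0 t=3 v=1: → [0,10); WM=−∞
i=1 t=3 v=7: → [0,10); WM=−∞
i=2 t=4 v=5: → [0,10); WM=2
i=3 t=4 v=5: → [0,10); WM=2
i=4 t=5 v=9: → [0,10); WM=2
i=5 t=9 v=6: → [9,19),[0,10); WM=7
i=6 t=11 v=1: → [9,19); WM=7
i=7 t=12 v=8: → [9,19); WM=7
i=8 t=17 v=2: → [9,19); WM=15; [0,10) fires=5
i=9 t=17 v=2: → [9,19); WM=15
i=10 t=18 v=4: → [18,28),[9,19); WM=15
i=11 t=10 v=5: DROP (t<15-2); WM=16
i=12 t=12 v=9: DROP (t<16-2); WM=16
i=13 t=19 v=6: → [18,28); WM=16
i=14 t=20 v=5: → [18,28); WM=18
i=15 t=27 v=9: → [27,37),[18,28); WM=18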